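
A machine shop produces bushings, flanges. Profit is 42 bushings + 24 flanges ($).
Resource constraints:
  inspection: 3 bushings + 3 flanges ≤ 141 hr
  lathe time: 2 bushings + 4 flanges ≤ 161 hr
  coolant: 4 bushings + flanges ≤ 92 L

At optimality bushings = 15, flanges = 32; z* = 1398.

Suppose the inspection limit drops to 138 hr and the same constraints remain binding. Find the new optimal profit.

Check each constraint at x*: inspection 141/141 (tight); lathe time 158/161 (slack 3); coolant 92/92 (tight).
Since lathe time is not tight, its dual is 0.
The binding rows give the dual system: 3·y_inspection + 4·y_coolant = 42 and 3·y_inspection + 1·y_coolant = 24.
This yields shadow prices y_inspection = 6, y_coolant = 6.
Δz = y_inspection·Δb = 6 × (-3) = -18, so new z* = 1398 − 18 = 1380.

1380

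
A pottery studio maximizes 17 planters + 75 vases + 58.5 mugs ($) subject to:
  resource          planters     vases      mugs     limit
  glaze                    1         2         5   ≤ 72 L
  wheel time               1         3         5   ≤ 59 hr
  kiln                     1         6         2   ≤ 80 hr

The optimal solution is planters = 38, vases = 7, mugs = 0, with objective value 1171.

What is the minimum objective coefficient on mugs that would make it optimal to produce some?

Check each constraint at x*: glaze 52/72 (slack 20); wheel time 59/59 (tight); kiln 80/80 (tight).
Since glaze is not tight, its dual is 0.
Dual feasibility on the basic columns requires 1·y_wheel time + 1·y_kiln = 17, 3·y_wheel time + 6·y_kiln = 75.
→ y_wheel time = 9 and y_kiln = 8.
mugs enters the basis when its profit ≥ yᵀa₃ = 9·5 + 8·2 = 61.

61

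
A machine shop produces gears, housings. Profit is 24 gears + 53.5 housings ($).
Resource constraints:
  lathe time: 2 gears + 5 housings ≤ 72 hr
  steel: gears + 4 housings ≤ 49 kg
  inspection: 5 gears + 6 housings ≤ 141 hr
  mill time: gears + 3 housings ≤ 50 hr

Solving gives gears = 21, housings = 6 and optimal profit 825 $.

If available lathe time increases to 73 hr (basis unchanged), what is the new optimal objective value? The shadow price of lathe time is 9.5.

Δb = 1, so new z* = 825 + (9.5)·(1) = 825 + 9.5 = 834.5.

834.5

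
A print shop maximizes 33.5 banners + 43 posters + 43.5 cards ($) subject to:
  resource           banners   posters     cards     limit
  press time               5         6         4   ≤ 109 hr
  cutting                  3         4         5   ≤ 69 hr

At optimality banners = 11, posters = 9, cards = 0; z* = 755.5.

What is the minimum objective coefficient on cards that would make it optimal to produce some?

Check each constraint at x*: press time 109/109 (tight); cutting 69/69 (tight).
From A_Bᵀ y = c: 5·y_press time + 3·y_cutting = 33.5; 6·y_press time + 4·y_cutting = 43.
Solving: y_press time = 2.5, y_cutting = 7.
cards enters the basis when its profit ≥ yᵀa₃ = 2.5·4 + 7·5 = 45.

45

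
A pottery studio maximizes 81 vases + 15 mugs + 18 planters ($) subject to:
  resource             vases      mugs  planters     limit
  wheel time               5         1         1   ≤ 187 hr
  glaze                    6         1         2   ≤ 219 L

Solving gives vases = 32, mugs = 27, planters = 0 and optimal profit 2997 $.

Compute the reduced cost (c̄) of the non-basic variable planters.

At the optimum: wheel time uses 187 of 187 (binding); glaze uses 219 of 219 (binding).
The binding rows give the dual system: 5·y_wheel time + 6·y_glaze = 81 and 1·y_wheel time + 1·y_glaze = 15.
Solving: y_wheel time = 9, y_glaze = 6.
Reduced cost of planters: c₃ − yᵀa₃ = 18 − (9·1 + 6·2) = 18 − 21 = -3.

-3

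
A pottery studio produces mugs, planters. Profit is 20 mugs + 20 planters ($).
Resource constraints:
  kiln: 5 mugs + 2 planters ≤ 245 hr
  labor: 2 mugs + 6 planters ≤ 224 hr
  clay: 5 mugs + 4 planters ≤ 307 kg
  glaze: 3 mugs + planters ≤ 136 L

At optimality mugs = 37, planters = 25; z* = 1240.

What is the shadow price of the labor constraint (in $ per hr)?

2.5

Check each constraint at x*: kiln 235/245 (slack 10); labor 224/224 (tight); clay 285/307 (slack 22); glaze 136/136 (tight).
Slack constraints have shadow price 0 (complementary slackness).
From A_Bᵀ y = c: 2·y_labor + 3·y_glaze = 20; 6·y_labor + 1·y_glaze = 20.
This yields shadow prices y_labor = 2.5, y_glaze = 5.
Shadow price of labor = 2.5.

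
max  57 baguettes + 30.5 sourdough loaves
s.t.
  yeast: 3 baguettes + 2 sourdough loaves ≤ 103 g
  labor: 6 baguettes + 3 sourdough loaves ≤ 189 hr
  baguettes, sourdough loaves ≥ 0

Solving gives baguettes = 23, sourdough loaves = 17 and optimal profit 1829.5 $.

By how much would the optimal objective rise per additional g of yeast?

4

At the optimum: yeast uses 103 of 103 (binding); labor uses 189 of 189 (binding).
Dual feasibility on the basic columns requires 3·y_yeast + 6·y_labor = 57, 2·y_yeast + 3·y_labor = 30.5.
→ y_yeast = 4 and y_labor = 7.5.
Shadow price of yeast = 4.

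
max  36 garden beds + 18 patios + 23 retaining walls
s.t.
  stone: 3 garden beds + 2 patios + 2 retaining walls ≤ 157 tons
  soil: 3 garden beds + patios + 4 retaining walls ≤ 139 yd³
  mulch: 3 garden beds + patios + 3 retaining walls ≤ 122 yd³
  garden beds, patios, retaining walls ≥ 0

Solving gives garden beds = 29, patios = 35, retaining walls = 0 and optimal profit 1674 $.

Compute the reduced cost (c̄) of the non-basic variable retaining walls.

-7

Check each constraint at x*: stone 157/157 (tight); soil 122/139 (slack 17); mulch 122/122 (tight).
By complementary slackness, y = 0 for the non-binding constraint.
From A_Bᵀ y = c: 3·y_stone + 3·y_mulch = 36; 2·y_stone + 1·y_mulch = 18.
This yields shadow prices y_stone = 6, y_mulch = 6.
Reduced cost of retaining walls: c₃ − yᵀa₃ = 23 − (6·2 + 6·3) = 23 − 30 = -7.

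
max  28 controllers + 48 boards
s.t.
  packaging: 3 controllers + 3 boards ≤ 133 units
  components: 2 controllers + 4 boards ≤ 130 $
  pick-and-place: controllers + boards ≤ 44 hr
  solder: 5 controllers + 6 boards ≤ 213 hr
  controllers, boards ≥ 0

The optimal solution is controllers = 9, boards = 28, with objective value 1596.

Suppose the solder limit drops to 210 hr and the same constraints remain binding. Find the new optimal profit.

Check each constraint at x*: packaging 111/133 (slack 22); components 130/130 (tight); pick-and-place 37/44 (slack 7); solder 213/213 (tight).
Since packaging, pick-and-place are not tight, their duals are 0.
Dual feasibility on the basic columns requires 2·y_components + 5·y_solder = 28, 4·y_components + 6·y_solder = 48.
This yields shadow prices y_components = 9, y_solder = 2.
Δz = y_solder·Δb = 2 × (-3) = -6, so new z* = 1596 − 6 = 1590.

1590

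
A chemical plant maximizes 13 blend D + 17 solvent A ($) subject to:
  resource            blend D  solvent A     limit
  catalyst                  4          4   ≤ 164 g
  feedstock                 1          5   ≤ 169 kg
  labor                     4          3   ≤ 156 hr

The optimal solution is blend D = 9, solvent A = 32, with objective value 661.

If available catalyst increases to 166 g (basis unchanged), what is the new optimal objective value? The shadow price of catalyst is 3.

Δb = 2, so new z* = 661 + (3)·(2) = 661 + 6 = 667.

667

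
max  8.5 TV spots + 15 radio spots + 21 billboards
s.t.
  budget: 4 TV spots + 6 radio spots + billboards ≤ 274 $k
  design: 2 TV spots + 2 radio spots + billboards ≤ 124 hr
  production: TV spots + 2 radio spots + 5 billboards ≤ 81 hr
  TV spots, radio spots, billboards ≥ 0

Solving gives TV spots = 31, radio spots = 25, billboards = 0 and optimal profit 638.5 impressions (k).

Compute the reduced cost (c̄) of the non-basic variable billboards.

-2.5

Binding: budget and production. Non-binding: design (12 unused).
Slack constraints have shadow price 0 (complementary slackness).
The binding rows give the dual system: 4·y_budget + 1·y_production = 8.5 and 6·y_budget + 2·y_production = 15.
Solving: y_budget = 1, y_production = 4.5.
Reduced cost of billboards: c₃ − yᵀa₃ = 21 − (1·1 + 4.5·5) = 21 − 23.5 = -2.5.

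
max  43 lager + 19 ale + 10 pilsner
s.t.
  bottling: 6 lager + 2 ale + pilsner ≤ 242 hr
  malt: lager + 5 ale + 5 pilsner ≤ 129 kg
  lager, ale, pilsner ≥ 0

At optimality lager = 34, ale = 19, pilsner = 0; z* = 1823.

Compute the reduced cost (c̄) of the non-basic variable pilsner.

-2

At the optimum: bottling uses 242 of 242 (binding); malt uses 129 of 129 (binding).
Dual feasibility on the basic columns requires 6·y_bottling + 1·y_malt = 43, 2·y_bottling + 5·y_malt = 19.
Solving: y_bottling = 7, y_malt = 1.
Reduced cost of pilsner: c₃ − yᵀa₃ = 10 − (7·1 + 1·5) = 10 − 12 = -2.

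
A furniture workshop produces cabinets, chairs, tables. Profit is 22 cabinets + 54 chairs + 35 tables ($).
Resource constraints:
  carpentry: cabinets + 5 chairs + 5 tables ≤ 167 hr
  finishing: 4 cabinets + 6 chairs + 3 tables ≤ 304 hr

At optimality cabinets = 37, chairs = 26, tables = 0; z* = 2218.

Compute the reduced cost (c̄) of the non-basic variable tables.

Check each constraint at x*: carpentry 167/167 (tight); finishing 304/304 (tight).
From A_Bᵀ y = c: 1·y_carpentry + 4·y_finishing = 22; 5·y_carpentry + 6·y_finishing = 54.
→ y_carpentry = 6 and y_finishing = 4.
Reduced cost of tables: c₃ − yᵀa₃ = 35 − (6·5 + 4·3) = 35 − 42 = -7.

-7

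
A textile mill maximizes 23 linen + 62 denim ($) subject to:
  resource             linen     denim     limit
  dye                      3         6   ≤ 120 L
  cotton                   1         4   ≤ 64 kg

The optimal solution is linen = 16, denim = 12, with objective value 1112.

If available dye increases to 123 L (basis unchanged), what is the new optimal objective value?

At the optimum: dye uses 120 of 120 (binding); cotton uses 64 of 64 (binding).
Dual feasibility on the basic columns requires 3·y_dye + 1·y_cotton = 23, 6·y_dye + 4·y_cotton = 62.
Solving: y_dye = 5, y_cotton = 8.
Δz = y_dye·Δb = 5 × (3) = 15, so new z* = 1112 + 15 = 1127.

1127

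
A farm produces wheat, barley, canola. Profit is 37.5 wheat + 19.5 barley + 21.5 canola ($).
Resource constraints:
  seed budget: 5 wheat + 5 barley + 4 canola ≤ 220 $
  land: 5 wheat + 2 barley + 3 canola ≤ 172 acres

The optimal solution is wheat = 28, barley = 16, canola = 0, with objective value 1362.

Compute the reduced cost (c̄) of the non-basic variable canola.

-2.5

At the optimum: seed budget uses 220 of 220 (binding); land uses 172 of 172 (binding).
The binding rows give the dual system: 5·y_seed budget + 5·y_land = 37.5 and 5·y_seed budget + 2·y_land = 19.5.
→ y_seed budget = 1.5 and y_land = 6.
Reduced cost of canola: c₃ − yᵀa₃ = 21.5 − (1.5·4 + 6·3) = 21.5 − 24 = -2.5.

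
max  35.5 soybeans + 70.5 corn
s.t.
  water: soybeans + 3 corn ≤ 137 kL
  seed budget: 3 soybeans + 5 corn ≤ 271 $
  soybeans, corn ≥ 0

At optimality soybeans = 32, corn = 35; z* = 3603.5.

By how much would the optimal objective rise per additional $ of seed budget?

At the optimum: water uses 137 of 137 (binding); seed budget uses 271 of 271 (binding).
From A_Bᵀ y = c: 1·y_water + 3·y_seed budget = 35.5; 3·y_water + 5·y_seed budget = 70.5.
Solving: y_water = 8.5, y_seed budget = 9.
Shadow price of seed budget = 9.

9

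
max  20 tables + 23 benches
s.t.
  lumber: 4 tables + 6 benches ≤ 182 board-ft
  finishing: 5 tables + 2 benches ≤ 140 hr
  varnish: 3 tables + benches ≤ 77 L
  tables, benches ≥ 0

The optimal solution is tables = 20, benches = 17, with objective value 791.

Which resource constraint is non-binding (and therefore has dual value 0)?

lumber: 182/182 (binding)
finishing: 134/140 (slack 6)
varnish: 77/77 (binding)
By complementary slackness, a constraint with positive slack has shadow price 0 → finishing.

finishing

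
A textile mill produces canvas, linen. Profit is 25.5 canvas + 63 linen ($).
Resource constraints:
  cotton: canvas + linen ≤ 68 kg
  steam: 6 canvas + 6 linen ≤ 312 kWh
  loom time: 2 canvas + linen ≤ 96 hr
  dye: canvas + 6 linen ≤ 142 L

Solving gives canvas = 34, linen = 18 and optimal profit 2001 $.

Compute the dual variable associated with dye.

At the optimum: cotton uses 52 of 68 (slack = 16); steam uses 312 of 312 (binding); loom time uses 86 of 96 (slack = 10); dye uses 142 of 142 (binding).
Since cotton, loom time are not tight, their duals are 0.
The binding rows give the dual system: 6·y_steam + 1·y_dye = 25.5 and 6·y_steam + 6·y_dye = 63.
Solving: y_steam = 3, y_dye = 7.5.
Shadow price of dye = 7.5.

7.5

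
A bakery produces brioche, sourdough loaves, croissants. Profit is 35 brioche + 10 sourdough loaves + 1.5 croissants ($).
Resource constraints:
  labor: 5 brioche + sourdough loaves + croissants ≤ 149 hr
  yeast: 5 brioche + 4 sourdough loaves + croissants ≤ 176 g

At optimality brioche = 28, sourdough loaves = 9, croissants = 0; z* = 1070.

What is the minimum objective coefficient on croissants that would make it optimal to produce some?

7

Both labor and yeast are binding at x*.
Dual feasibility on the basic columns requires 5·y_labor + 5·y_yeast = 35, 1·y_labor + 4·y_yeast = 10.
This yields shadow prices y_labor = 6, y_yeast = 1.
croissants enters the basis when its profit ≥ yᵀa₃ = 6·1 + 1·1 = 7.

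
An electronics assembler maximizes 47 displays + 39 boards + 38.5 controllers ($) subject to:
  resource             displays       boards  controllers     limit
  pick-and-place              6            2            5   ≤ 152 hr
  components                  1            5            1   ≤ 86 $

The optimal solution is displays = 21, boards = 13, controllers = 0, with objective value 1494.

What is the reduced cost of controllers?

Both pick-and-place and components are binding at x*.
The binding rows give the dual system: 6·y_pick-and-place + 1·y_components = 47 and 2·y_pick-and-place + 5·y_components = 39.
This yields shadow prices y_pick-and-place = 7, y_components = 5.
Reduced cost of controllers: c₃ − yᵀa₃ = 38.5 − (7·5 + 5·1) = 38.5 − 40 = -1.5.

-1.5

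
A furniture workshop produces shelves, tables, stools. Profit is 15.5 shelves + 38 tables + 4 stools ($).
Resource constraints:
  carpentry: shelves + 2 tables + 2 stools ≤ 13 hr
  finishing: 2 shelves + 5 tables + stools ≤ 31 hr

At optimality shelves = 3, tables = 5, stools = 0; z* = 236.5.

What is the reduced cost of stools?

At the optimum: carpentry uses 13 of 13 (binding); finishing uses 31 of 31 (binding).
Dual feasibility on the basic columns requires 1·y_carpentry + 2·y_finishing = 15.5, 2·y_carpentry + 5·y_finishing = 38.
→ y_carpentry = 1.5 and y_finishing = 7.
Reduced cost of stools: c₃ − yᵀa₃ = 4 − (1.5·2 + 7·1) = 4 − 10 = -6.

-6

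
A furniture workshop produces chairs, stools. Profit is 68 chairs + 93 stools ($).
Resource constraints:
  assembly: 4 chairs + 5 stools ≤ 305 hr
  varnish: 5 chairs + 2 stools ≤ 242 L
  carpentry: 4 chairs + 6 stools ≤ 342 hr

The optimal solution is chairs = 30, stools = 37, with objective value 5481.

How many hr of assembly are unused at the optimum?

0

assembly used = 4·30 + 5·37 = 305; slack = 305 − 305 = 0.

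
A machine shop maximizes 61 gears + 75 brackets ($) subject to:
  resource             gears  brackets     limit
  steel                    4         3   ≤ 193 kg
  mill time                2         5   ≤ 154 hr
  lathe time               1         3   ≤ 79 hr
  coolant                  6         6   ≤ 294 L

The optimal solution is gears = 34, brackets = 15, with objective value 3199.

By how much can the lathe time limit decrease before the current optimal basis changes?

24

Binding constraints: lathe time, coolant. The basis is B = [[1,3],[6,6]] with det -12.
Per unit decrease in lathe time, x* moves by d = (0.5, -0.5).
The basis stays optimal until steel becomes binding; allowable decrease = 24 hr.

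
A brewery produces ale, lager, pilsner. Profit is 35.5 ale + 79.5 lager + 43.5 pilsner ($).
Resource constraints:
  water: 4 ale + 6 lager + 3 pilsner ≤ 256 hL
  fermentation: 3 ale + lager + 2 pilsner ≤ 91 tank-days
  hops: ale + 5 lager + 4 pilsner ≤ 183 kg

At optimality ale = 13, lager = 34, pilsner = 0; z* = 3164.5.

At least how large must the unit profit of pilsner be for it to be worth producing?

51

Check each constraint at x*: water 256/256 (tight); fermentation 73/91 (slack 18); hops 183/183 (tight).
By complementary slackness, y = 0 for the non-binding constraint.
The binding rows give the dual system: 4·y_water + 1·y_hops = 35.5 and 6·y_water + 5·y_hops = 79.5.
Solving: y_water = 7, y_hops = 7.5.
pilsner enters the basis when its profit ≥ yᵀa₃ = 7·3 + 7.5·4 = 51.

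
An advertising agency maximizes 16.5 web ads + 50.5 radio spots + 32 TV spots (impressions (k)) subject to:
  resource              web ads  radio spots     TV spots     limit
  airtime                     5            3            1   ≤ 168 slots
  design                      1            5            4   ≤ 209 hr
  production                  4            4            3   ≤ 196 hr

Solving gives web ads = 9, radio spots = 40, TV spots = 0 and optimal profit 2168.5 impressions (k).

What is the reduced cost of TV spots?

-8

Check each constraint at x*: airtime 165/168 (slack 3); design 209/209 (tight); production 196/196 (tight).
Slack constraints have shadow price 0 (complementary slackness).
The binding rows give the dual system: 1·y_design + 4·y_production = 16.5 and 5·y_design + 4·y_production = 50.5.
→ y_design = 8.5 and y_production = 2.
Reduced cost of TV spots: c₃ − yᵀa₃ = 32 − (8.5·4 + 2·3) = 32 − 40 = -8.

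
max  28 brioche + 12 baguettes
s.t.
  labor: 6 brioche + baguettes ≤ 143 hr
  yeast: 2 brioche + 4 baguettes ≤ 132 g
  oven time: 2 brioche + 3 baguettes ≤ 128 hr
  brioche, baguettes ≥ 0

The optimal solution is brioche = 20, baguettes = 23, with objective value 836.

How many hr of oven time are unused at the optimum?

oven time used = 2·20 + 3·23 = 109; slack = 128 − 109 = 19.

19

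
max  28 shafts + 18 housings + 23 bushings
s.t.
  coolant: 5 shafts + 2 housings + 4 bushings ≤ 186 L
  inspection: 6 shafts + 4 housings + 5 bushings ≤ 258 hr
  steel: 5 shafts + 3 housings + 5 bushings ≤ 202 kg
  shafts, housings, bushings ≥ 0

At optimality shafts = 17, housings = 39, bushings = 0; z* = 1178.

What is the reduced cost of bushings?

At the optimum: coolant uses 163 of 186 (slack = 23); inspection uses 258 of 258 (binding); steel uses 202 of 202 (binding).
By complementary slackness, y = 0 for the non-binding constraint.
From A_Bᵀ y = c: 6·y_inspection + 5·y_steel = 28; 4·y_inspection + 3·y_steel = 18.
This yields shadow prices y_inspection = 3, y_steel = 2.
Reduced cost of bushings: c₃ − yᵀa₃ = 23 − (3·5 + 2·5) = 23 − 25 = -2.

-2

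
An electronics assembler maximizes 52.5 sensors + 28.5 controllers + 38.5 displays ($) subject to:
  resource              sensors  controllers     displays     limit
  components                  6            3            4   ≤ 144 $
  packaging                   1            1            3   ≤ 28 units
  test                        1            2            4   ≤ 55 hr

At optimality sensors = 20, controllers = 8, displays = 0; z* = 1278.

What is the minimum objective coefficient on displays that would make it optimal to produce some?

Binding: components and packaging. Non-binding: test (19 unused).
By complementary slackness, y = 0 for the non-binding constraint.
The binding rows give the dual system: 6·y_components + 1·y_packaging = 52.5 and 3·y_components + 1·y_packaging = 28.5.
→ y_components = 8 and y_packaging = 4.5.
displays enters the basis when its profit ≥ yᵀa₃ = 8·4 + 4.5·3 = 45.5.

45.5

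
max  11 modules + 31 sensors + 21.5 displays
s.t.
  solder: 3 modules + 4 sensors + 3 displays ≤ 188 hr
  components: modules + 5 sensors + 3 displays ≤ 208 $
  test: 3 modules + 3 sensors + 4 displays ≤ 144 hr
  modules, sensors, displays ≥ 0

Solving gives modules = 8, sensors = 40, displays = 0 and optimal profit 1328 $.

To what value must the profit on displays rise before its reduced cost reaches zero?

Check each constraint at x*: solder 184/188 (slack 4); components 208/208 (tight); test 144/144 (tight).
Since solder is not tight, its dual is 0.
From A_Bᵀ y = c: 1·y_components + 3·y_test = 11; 5·y_components + 3·y_test = 31.
→ y_components = 5 and y_test = 2.
displays enters the basis when its profit ≥ yᵀa₃ = 5·3 + 2·4 = 23.

23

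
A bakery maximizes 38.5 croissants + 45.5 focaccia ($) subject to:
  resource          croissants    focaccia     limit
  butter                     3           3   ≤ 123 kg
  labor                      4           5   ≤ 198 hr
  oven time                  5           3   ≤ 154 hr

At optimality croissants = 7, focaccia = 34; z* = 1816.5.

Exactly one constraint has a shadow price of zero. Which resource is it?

butter: 123/123 (binding)
labor: 198/198 (binding)
oven time: 137/154 (slack 17)
By complementary slackness, a constraint with positive slack has shadow price 0 → oven time.

oven time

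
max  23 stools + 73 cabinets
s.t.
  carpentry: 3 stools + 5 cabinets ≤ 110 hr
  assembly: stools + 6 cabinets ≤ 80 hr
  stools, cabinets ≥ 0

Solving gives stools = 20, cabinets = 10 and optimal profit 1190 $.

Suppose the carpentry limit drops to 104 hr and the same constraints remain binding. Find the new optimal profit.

1160

Check each constraint at x*: carpentry 110/110 (tight); assembly 80/80 (tight).
Dual feasibility on the basic columns requires 3·y_carpentry + 1·y_assembly = 23, 5·y_carpentry + 6·y_assembly = 73.
Solving: y_carpentry = 5, y_assembly = 8.
Δz = y_carpentry·Δb = 5 × (-6) = -30, so new z* = 1190 − 30 = 1160.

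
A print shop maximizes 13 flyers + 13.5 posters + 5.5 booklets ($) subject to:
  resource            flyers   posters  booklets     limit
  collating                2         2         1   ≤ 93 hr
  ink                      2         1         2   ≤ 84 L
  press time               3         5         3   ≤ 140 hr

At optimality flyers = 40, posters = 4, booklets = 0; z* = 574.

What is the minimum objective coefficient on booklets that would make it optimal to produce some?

Binding: ink and press time. Non-binding: collating (5 unused).
By complementary slackness, y = 0 for the non-binding constraint.
Dual feasibility on the basic columns requires 2·y_ink + 3·y_press time = 13, 1·y_ink + 5·y_press time = 13.5.
→ y_ink = 3.5 and y_press time = 2.
booklets enters the basis when its profit ≥ yᵀa₃ = 3.5·2 + 2·3 = 13.

13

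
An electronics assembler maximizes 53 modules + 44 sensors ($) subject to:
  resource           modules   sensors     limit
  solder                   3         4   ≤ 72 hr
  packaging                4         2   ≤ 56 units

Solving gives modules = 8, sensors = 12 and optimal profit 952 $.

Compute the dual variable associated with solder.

7

Both solder and packaging are binding at x*.
Dual feasibility on the basic columns requires 3·y_solder + 4·y_packaging = 53, 4·y_solder + 2·y_packaging = 44.
→ y_solder = 7 and y_packaging = 8.
Shadow price of solder = 7.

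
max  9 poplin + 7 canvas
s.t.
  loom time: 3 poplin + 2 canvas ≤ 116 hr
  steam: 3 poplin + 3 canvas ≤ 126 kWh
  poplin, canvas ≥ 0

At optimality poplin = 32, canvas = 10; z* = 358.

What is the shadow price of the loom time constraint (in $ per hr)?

2

Both loom time and steam are binding at x*.
Dual feasibility on the basic columns requires 3·y_loom time + 3·y_steam = 9, 2·y_loom time + 3·y_steam = 7.
→ y_loom time = 2 and y_steam = 1.
Shadow price of loom time = 2.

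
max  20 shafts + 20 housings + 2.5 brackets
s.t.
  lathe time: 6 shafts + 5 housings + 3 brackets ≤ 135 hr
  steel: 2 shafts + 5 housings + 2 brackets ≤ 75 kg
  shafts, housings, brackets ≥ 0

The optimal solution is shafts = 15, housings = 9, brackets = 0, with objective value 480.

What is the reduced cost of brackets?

-8.5

Both lathe time and steel are binding at x*.
Dual feasibility on the basic columns requires 6·y_lathe time + 2·y_steel = 20, 5·y_lathe time + 5·y_steel = 20.
→ y_lathe time = 3 and y_steel = 1.
Reduced cost of brackets: c₃ − yᵀa₃ = 2.5 − (3·3 + 1·2) = 2.5 − 11 = -8.5.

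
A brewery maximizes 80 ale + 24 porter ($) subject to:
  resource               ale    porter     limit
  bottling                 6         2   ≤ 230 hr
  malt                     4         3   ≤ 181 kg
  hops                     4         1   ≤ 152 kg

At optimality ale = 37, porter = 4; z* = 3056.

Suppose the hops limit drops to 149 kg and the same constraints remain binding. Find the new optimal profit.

Binding: bottling and hops. Non-binding: malt (21 unused).
Slack constraints have shadow price 0 (complementary slackness).
The binding rows give the dual system: 6·y_bottling + 4·y_hops = 80 and 2·y_bottling + 1·y_hops = 24.
→ y_bottling = 8 and y_hops = 8.
Δz = y_hops·Δb = 8 × (-3) = -24, so new z* = 3056 − 24 = 3032.

3032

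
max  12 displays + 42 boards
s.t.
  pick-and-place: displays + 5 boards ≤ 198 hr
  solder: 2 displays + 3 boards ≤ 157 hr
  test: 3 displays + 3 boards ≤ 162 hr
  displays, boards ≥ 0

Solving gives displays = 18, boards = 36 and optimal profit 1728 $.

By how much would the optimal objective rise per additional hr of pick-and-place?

7.5

Binding: pick-and-place and test. Non-binding: solder (13 unused).
By complementary slackness, y = 0 for the non-binding constraint.
The binding rows give the dual system: 1·y_pick-and-place + 3·y_test = 12 and 5·y_pick-and-place + 3·y_test = 42.
This yields shadow prices y_pick-and-place = 7.5, y_test = 1.5.
Shadow price of pick-and-place = 7.5.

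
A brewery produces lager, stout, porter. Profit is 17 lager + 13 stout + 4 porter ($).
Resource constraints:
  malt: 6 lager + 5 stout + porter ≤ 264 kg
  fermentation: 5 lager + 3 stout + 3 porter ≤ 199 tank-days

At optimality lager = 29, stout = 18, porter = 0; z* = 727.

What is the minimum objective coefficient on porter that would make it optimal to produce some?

5

Both malt and fermentation are binding at x*.
Dual feasibility on the basic columns requires 6·y_malt + 5·y_fermentation = 17, 5·y_malt + 3·y_fermentation = 13.
Solving: y_malt = 2, y_fermentation = 1.
porter enters the basis when its profit ≥ yᵀa₃ = 2·1 + 1·3 = 5.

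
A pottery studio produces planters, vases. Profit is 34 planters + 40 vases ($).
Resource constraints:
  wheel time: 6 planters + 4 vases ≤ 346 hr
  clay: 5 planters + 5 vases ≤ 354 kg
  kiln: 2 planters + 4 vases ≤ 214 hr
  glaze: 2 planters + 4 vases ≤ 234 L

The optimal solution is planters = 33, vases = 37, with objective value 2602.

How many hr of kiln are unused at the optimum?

kiln used = 2·33 + 4·37 = 214; slack = 214 − 214 = 0.

0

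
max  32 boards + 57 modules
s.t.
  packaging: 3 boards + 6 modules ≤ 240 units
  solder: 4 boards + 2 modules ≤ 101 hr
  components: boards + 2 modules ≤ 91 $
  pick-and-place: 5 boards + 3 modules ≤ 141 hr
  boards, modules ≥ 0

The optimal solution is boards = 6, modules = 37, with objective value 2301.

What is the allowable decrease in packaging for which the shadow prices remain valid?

Binding constraints: packaging, pick-and-place. The basis is B = [[3,6],[5,3]] with det -21.
Per unit decrease in packaging, x* moves by d = (0.1429, -0.2381).
The basis stays optimal until solder becomes binding; allowable decrease = 31.5 units.

31.5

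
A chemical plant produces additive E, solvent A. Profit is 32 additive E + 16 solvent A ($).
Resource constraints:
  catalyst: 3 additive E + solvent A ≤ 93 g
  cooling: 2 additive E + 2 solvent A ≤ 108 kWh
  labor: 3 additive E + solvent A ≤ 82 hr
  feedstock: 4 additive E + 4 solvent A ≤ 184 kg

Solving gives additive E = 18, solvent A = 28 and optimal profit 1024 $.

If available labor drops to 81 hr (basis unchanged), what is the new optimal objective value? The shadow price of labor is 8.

Δb = -1, so new z* = 1024 + (8)·(-1) = 1024 − 8 = 1016.

1016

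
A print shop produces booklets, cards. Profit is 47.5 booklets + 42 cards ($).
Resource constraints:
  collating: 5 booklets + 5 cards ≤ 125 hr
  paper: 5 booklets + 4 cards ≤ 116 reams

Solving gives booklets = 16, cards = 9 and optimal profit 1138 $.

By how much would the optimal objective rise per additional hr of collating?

Check each constraint at x*: collating 125/125 (tight); paper 116/116 (tight).
Dual feasibility on the basic columns requires 5·y_collating + 5·y_paper = 47.5, 5·y_collating + 4·y_paper = 42.
Solving: y_collating = 4, y_paper = 5.5.
Shadow price of collating = 4.

4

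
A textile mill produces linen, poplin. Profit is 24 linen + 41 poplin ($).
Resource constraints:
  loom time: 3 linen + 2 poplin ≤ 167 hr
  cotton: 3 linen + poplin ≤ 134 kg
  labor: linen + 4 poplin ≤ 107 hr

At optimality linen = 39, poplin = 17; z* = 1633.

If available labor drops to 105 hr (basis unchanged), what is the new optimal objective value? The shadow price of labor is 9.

Δb = -2, so new z* = 1633 + (9)·(-2) = 1633 − 18 = 1615.

1615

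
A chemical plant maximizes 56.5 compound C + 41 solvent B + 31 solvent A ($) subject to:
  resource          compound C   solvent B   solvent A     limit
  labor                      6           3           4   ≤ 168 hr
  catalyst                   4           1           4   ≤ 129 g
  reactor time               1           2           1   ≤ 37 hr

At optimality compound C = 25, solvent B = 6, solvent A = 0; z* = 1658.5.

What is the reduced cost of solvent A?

-9.5

At the optimum: labor uses 168 of 168 (binding); catalyst uses 106 of 129 (slack = 23); reactor time uses 37 of 37 (binding).
By complementary slackness, y = 0 for the non-binding constraint.
From A_Bᵀ y = c: 6·y_labor + 1·y_reactor time = 56.5; 3·y_labor + 2·y_reactor time = 41.
Solving: y_labor = 8, y_reactor time = 8.5.
Reduced cost of solvent A: c₃ − yᵀa₃ = 31 − (8·4 + 8.5·1) = 31 − 40.5 = -9.5.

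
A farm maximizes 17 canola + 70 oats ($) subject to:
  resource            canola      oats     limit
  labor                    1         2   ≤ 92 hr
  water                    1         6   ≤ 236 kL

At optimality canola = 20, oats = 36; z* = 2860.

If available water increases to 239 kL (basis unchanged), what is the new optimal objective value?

2887

Both labor and water are binding at x*.
The binding rows give the dual system: 1·y_labor + 1·y_water = 17 and 2·y_labor + 6·y_water = 70.
→ y_labor = 8 and y_water = 9.
Δz = y_water·Δb = 9 × (3) = 27, so new z* = 2860 + 27 = 2887.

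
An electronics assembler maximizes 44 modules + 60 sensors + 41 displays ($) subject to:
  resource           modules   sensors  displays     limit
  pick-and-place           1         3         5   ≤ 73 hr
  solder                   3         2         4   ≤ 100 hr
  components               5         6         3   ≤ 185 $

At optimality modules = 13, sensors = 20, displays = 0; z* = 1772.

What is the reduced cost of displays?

-3

Binding: pick-and-place and components. Non-binding: solder (21 unused).
Slack constraints have shadow price 0 (complementary slackness).
Dual feasibility on the basic columns requires 1·y_pick-and-place + 5·y_components = 44, 3·y_pick-and-place + 6·y_components = 60.
→ y_pick-and-place = 4 and y_components = 8.
Reduced cost of displays: c₃ − yᵀa₃ = 41 − (4·5 + 8·3) = 41 − 44 = -3.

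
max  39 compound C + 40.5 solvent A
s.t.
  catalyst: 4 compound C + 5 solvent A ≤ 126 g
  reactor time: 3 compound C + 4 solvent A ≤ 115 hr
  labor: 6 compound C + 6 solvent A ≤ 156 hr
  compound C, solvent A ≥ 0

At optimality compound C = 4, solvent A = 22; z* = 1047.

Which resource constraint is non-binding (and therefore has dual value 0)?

catalyst: 126/126 (binding)
reactor time: 100/115 (slack 15)
labor: 156/156 (binding)
By complementary slackness, a constraint with positive slack has shadow price 0 → reactor time.

reactor time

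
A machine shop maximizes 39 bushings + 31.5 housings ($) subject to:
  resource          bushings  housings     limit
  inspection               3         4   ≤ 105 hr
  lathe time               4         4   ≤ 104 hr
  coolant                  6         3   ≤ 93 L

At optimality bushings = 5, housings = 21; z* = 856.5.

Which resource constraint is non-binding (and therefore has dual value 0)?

inspection

inspection: 99/105 (slack 6)
lathe time: 104/104 (binding)
coolant: 93/93 (binding)
By complementary slackness, a constraint with positive slack has shadow price 0 → inspection.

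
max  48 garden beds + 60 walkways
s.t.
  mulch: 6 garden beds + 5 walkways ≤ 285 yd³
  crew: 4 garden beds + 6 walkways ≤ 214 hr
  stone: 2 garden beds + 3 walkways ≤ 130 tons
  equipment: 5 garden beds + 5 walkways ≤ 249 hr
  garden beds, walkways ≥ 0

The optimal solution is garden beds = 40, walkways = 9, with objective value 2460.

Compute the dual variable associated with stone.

0

At the optimum: mulch uses 285 of 285 (binding); crew uses 214 of 214 (binding); stone uses 107 of 130 (slack = 23); equipment uses 245 of 249 (slack = 4).
By complementary slackness, y = 0 for the non-binding constraints.
From A_Bᵀ y = c: 6·y_mulch + 4·y_crew = 48; 5·y_mulch + 6·y_crew = 60.
This yields shadow prices y_mulch = 3, y_crew = 7.5.
Shadow price of stone = 0.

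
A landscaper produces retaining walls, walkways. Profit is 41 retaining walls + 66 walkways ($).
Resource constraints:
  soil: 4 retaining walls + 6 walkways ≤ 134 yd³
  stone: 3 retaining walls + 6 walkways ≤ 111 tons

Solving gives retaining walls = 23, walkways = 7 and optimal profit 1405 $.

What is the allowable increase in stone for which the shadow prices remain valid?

23

Binding constraints: soil, stone. The basis is B = [[4,6],[3,6]] with det 6.
Per unit increase in stone, x* moves by d = (-1, 0.6667).
The basis stays optimal until retaining walls reaches 0; allowable increase = 23 tons.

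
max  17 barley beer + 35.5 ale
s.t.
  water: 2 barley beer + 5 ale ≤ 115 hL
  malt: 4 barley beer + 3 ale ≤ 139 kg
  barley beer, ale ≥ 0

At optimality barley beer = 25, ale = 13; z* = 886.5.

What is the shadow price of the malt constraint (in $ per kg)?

1

At the optimum: water uses 115 of 115 (binding); malt uses 139 of 139 (binding).
The binding rows give the dual system: 2·y_water + 4·y_malt = 17 and 5·y_water + 3·y_malt = 35.5.
Solving: y_water = 6.5, y_malt = 1.
Shadow price of malt = 1.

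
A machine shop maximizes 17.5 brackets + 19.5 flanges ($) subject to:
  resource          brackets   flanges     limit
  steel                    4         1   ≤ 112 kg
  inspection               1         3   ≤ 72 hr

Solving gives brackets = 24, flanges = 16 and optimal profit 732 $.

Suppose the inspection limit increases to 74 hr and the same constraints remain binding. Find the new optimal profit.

Check each constraint at x*: steel 112/112 (tight); inspection 72/72 (tight).
From A_Bᵀ y = c: 4·y_steel + 1·y_inspection = 17.5; 1·y_steel + 3·y_inspection = 19.5.
→ y_steel = 3 and y_inspection = 5.5.
Δz = y_inspection·Δb = 5.5 × (2) = 11, so new z* = 732 + 11 = 743.

743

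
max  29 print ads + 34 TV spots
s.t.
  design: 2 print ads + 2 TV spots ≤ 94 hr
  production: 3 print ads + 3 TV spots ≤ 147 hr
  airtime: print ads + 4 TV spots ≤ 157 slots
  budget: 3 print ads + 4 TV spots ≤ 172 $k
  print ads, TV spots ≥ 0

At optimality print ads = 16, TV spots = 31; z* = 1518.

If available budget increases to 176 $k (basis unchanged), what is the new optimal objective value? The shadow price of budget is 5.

1538

Δb = 4, so new z* = 1518 + (5)·(4) = 1518 + 20 = 1538.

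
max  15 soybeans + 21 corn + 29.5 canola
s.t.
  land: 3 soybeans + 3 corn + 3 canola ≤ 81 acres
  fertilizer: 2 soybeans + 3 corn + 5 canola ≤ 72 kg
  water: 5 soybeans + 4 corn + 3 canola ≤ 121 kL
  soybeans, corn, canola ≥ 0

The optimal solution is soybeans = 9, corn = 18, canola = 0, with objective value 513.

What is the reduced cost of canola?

Binding: land and fertilizer. Non-binding: water (4 unused).
By complementary slackness, y = 0 for the non-binding constraint.
Dual feasibility on the basic columns requires 3·y_land + 2·y_fertilizer = 15, 3·y_land + 3·y_fertilizer = 21.
Solving: y_land = 1, y_fertilizer = 6.
Reduced cost of canola: c₃ − yᵀa₃ = 29.5 − (1·3 + 6·5) = 29.5 − 33 = -3.5.

-3.5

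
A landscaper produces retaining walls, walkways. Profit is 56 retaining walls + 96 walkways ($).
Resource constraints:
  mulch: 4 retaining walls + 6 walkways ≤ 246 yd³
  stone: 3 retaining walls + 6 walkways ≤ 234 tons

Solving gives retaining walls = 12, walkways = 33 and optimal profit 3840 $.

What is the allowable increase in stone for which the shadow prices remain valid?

Binding constraints: mulch, stone. The basis is B = [[4,6],[3,6]] with det 6.
Per unit increase in stone, x* moves by d = (-1, 0.6667).
The basis stays optimal until retaining walls reaches 0; allowable increase = 12 tons.

12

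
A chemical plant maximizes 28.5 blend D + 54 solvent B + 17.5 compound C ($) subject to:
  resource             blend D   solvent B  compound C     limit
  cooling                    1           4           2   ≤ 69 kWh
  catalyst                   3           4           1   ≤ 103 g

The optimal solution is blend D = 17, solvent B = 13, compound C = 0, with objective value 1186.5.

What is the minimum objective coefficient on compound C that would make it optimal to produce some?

19.5

Check each constraint at x*: cooling 69/69 (tight); catalyst 103/103 (tight).
The binding rows give the dual system: 1·y_cooling + 3·y_catalyst = 28.5 and 4·y_cooling + 4·y_catalyst = 54.
Solving: y_cooling = 6, y_catalyst = 7.5.
compound C enters the basis when its profit ≥ yᵀa₃ = 6·2 + 7.5·1 = 19.5.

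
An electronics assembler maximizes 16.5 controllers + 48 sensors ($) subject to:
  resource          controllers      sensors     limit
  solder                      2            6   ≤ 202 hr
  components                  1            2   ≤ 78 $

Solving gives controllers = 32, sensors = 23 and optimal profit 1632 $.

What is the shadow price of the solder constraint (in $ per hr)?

At the optimum: solder uses 202 of 202 (binding); components uses 78 of 78 (binding).
The binding rows give the dual system: 2·y_solder + 1·y_components = 16.5 and 6·y_solder + 2·y_components = 48.
Solving: y_solder = 7.5, y_components = 1.5.
Shadow price of solder = 7.5.

7.5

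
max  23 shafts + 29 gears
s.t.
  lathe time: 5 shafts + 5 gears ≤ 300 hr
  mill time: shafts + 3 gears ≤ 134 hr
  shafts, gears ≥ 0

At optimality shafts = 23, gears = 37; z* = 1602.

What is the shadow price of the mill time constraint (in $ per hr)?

3

At the optimum: lathe time uses 300 of 300 (binding); mill time uses 134 of 134 (binding).
The binding rows give the dual system: 5·y_lathe time + 1·y_mill time = 23 and 5·y_lathe time + 3·y_mill time = 29.
Solving: y_lathe time = 4, y_mill time = 3.
Shadow price of mill time = 3.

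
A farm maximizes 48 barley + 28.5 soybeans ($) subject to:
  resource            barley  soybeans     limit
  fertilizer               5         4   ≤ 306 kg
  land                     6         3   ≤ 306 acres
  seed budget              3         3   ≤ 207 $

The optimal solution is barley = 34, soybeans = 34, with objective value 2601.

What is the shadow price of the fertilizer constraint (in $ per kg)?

At the optimum: fertilizer uses 306 of 306 (binding); land uses 306 of 306 (binding); seed budget uses 204 of 207 (slack = 3).
By complementary slackness, y = 0 for the non-binding constraint.
From A_Bᵀ y = c: 5·y_fertilizer + 6·y_land = 48; 4·y_fertilizer + 3·y_land = 28.5.
This yields shadow prices y_fertilizer = 3, y_land = 5.5.
Shadow price of fertilizer = 3.

3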